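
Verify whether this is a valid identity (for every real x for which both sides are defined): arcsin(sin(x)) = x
No, this is NOT an identity.

Claim: arcsin(sin(x)) = x.
Test a specific point where both sides are defined: x = π.
LHS = arcsin(sin(x)) ≈ 0.0000
RHS = x ≈ 3.1416
Since 0.0000 ≠ 3.1416, the equation fails at this point, so it cannot hold for every real x for which both sides are defined.
arcsin only returns values in [-π/2, π/2], so arcsin(sin(x)) = x holds only for x in that interval, not for all real x.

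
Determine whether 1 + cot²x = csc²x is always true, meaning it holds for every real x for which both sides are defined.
Yes, this is an identity.

Claim: 1 + cot²x = csc²x.
Reasoning: Start from sin²x + cos²x = 1 and divide every term by sin²x (allowed wherever cot x and csc x are defined): 1 + cot²x = 1/sin²x = csc²x.
So the two sides agree for every real x for which both sides are defined.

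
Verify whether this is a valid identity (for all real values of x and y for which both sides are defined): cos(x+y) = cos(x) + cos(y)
Claim: cos(x+y) = cos(x) + cos(y).
Test a specific point where both sides are defined: x = π/2, y = π.
LHS = cos(x+y) ≈ 0.0000
RHS = cos(x) + cos(y) ≈ -1.0000
Since 0.0000 ≠ -1.0000, the equation fails at this point, so it cannot hold for all real values of x and y for which both sides are defined.
The correct expansion is cos(x+y) = cos(x)cos(y) - sin(x)sin(y); cosine is not additive.

Conclusion: No, this is NOT an identity.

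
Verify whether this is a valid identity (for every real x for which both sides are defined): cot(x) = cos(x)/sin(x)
Claim: cot(x) = cos(x)/sin(x).
Reasoning: cot(x) is defined as 1/tan(x) = 1/(sin(x)/cos(x)) = cos(x)/sin(x), wherever sin(x) ≠ 0.
So the two sides agree for every real x for which both sides are defined.

Conclusion: Yes, this is an identity.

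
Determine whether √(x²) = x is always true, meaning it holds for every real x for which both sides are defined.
Claim: √(x²) = x.
Test a specific point where both sides are defined: x = -1.
LHS = √(x²) ≈ 1.0000
RHS = x ≈ -1.0000
Since 1.0000 ≠ -1.0000, the equation fails at this point, so it cannot hold for every real x for which both sides are defined.
√(x²) = |x|, which differs from x whenever x < 0 (both sides are defined for every real x).

Conclusion: No, this is NOT an identity.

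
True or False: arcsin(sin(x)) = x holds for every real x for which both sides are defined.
False.

Claim: arcsin(sin(x)) = x.
Test a specific point where both sides are defined: x = 2π/3.
LHS = arcsin(sin(x)) ≈ 1.0472
RHS = x ≈ 2.0944
Since 1.0472 ≠ 2.0944, the equation fails at this point, so it cannot hold for every real x for which both sides are defined.
arcsin only returns values in [-π/2, π/2], so arcsin(sin(x)) = x holds only for x in that interval, not for all real x.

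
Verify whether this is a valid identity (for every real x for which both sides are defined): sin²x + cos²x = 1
Claim: sin²x + cos²x = 1.
Reasoning: The point (cos x, sin x) lies on the unit circle X² + Y² = 1, so cos²x + sin²x = 1 for every real x.
So the two sides agree for every real x for which both sides are defined.

Conclusion: Yes, this is an identity.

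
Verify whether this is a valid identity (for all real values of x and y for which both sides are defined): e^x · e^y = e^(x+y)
Claim: e^x · e^y = e^(x+y).
Reasoning: This is the law of exponents for a common base: multiplying powers adds exponents. E.g. from the series, (Σ x^j/j!)(Σ y^k/k!) = Σ_m (Σ_{j+k=m} x^j y^k/(j!k!)) = Σ_m (x+y)^m/m! by the binomial theorem.
So the two sides agree for all real values of x and y for which both sides are defined.

Conclusion: Yes, this is an identity.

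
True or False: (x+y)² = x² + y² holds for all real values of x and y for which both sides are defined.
False.

Claim: (x+y)² = x² + y².
Test a specific point where both sides are defined: x = -2, y = 4.
LHS = (x+y)² ≈ 4.0000
RHS = x² + y² ≈ 20.0000
Since 4.0000 ≠ 20.0000, the equation fails at this point, so it cannot hold for all real values of x and y for which both sides are defined.
The correct expansion is (x+y)² = x² + 2xy + y²; the cross term 2xy is missing.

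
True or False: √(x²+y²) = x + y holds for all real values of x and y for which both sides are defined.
False.

Claim: √(x²+y²) = x + y.
Test a specific point where both sides are defined: x = 1/2, y = 4.
LHS = √(x²+y²) ≈ 4.0311
RHS = x + y ≈ 4.5000
Since 4.0311 ≠ 4.5000, the equation fails at this point, so it cannot hold for all real values of x and y for which both sides are defined.
(x+y)² = x² + 2xy + y², not x² + y², so the square root does not split this way.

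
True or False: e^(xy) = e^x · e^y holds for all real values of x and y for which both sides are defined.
Claim: e^(xy) = e^x · e^y.
Test a specific point where both sides are defined: x = -2, y = 3.
LHS = e^(xy) ≈ 0.0025
RHS = e^x · e^y ≈ 2.7183
Since 0.0025 ≠ 2.7183, the equation fails at this point, so it cannot hold for all real values of x and y for which both sides are defined.
e^x · e^y = e^(x+y), not e^(xy).

Conclusion: False.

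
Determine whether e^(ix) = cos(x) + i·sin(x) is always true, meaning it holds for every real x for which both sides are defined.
Claim: e^(ix) = cos(x) + i·sin(x).
Reasoning: Euler's formula. Expand e^(ix) = Σ (ix)^k / k!. Since i² = -1, the even-k terms are Σ (-1)^m x^(2m)/(2m)! = cos(x) and the odd-k terms are i · Σ (-1)^m x^(2m+1)/(2m+1)! = i·sin(x).
So the two sides agree for every real x for which both sides are defined.

Conclusion: Yes, this is an identity.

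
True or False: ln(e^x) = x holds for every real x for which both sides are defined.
Claim: ln(e^x) = x.
Reasoning: ln is the inverse of the exponential: ln(e^x) asks for the exponent p with e^p = e^x, and since e^p is one-to-one that exponent is p = x.
So the two sides agree for every real x for which both sides are defined.

Conclusion: True.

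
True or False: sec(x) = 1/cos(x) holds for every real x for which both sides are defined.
True.

Claim: sec(x) = 1/cos(x).
Reasoning: sec(x) is by definition the reciprocal of cos(x), wherever cos(x) ≠ 0.
So the two sides agree for every real x for which both sides are defined.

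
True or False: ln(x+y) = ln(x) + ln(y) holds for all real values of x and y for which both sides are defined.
False.

Claim: ln(x+y) = ln(x) + ln(y).
Test a specific point where both sides are defined: x = 1, y = 1.
LHS = ln(x+y) ≈ 0.6931
RHS = ln(x) + ln(y) ≈ 0.0000
Since 0.6931 ≠ 0.0000, the equation fails at this point, so it cannot hold for all real values of x and y for which both sides are defined.
ln(x) + ln(y) = ln(xy), not ln(x+y).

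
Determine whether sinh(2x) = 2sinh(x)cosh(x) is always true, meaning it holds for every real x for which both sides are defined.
Yes, this is an identity.

Claim: sinh(2x) = 2sinh(x)cosh(x).
Reasoning: 2sinh(x)cosh(x) = 2 · (e^x - e^-x)/2 · (e^x + e^-x)/2 = (e^(2x) - e^(-2x))/2 = sinh(2x).
So the two sides agree for every real x for which both sides are defined.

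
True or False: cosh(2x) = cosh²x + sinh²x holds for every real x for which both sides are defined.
True.

Claim: cosh(2x) = cosh²x + sinh²x.
Reasoning: cosh²x = (e^(2x) + 2 + e^(-2x))/4 and sinh²x = (e^(2x) - 2 + e^(-2x))/4. Adding gives (2e^(2x) + 2e^(-2x))/4 = (e^(2x) + e^(-2x))/2 = cosh(2x).
So the two sides agree for every real x for which both sides are defined.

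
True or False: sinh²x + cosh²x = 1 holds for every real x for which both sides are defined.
False.

Claim: sinh²x + cosh²x = 1.
Test a specific point where both sides are defined: x = 1/2.
LHS = sinh²x + cosh²x ≈ 1.5431
RHS = 1 ≈ 1.0000
Since 1.5431 ≠ 1.0000, the equation fails at this point, so it cannot hold for every real x for which both sides are defined.
The correct hyperbolic identity is cosh²x - sinh²x = 1 (a difference); the sum sinh²x + cosh²x equals cosh(2x).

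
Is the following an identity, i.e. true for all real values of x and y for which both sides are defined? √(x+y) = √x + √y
Claim: √(x+y) = √x + √y.
Test a specific point where both sides are defined: x = 3, y = 5.
LHS = √(x+y) ≈ 2.8284
RHS = √x + √y ≈ 3.9681
Since 2.8284 ≠ 3.9681, the equation fails at this point, so it cannot hold for all real values of x and y for which both sides are defined.
Squaring the right side gives x + 2√(xy) + y, not x + y.

Conclusion: No, this is NOT an identity.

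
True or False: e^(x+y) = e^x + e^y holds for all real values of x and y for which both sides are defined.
False.

Claim: e^(x+y) = e^x + e^y.
Test a specific point where both sides are defined: x = -3, y = -3.
LHS = e^(x+y) ≈ 0.0025
RHS = e^x + e^y ≈ 0.0996
Since 0.0025 ≠ 0.0996, the equation fails at this point, so it cannot hold for all real values of x and y for which both sides are defined.
The correct rule is e^(x+y) = e^x · e^y (a product, not a sum).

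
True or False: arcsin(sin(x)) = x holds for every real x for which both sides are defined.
False.

Claim: arcsin(sin(x)) = x.
Test a specific point where both sides are defined: x = 2π/3.
LHS = arcsin(sin(x)) ≈ 1.0472
RHS = x ≈ 2.0944
Since 1.0472 ≠ 2.0944, the equation fails at this point, so it cannot hold for every real x for which both sides are defined.
arcsin only returns values in [-π/2, π/2], so arcsin(sin(x)) = x holds only for x in that interval, not for all real x.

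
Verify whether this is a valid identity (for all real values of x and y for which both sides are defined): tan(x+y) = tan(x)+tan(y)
Claim: tan(x+y) = tan(x)+tan(y).
Test a specific point where both sides are defined: x = -π/4, y = 2π/3.
LHS = tan(x+y) ≈ 3.7321
RHS = tan(x)+tan(y) ≈ -2.7321
Since 3.7321 ≠ -2.7321, the equation fails at this point, so it cannot hold for all real values of x and y for which both sides are defined.
The correct formula is tan(x+y) = (tan(x) + tan(y))/(1 - tan(x)tan(y)).

Conclusion: No, this is NOT an identity.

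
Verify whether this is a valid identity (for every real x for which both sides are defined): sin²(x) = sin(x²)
Claim: sin²(x) = sin(x²).
Test a specific point where both sides are defined: x = π/4.
LHS = sin²(x) ≈ 0.5000
RHS = sin(x²) ≈ 0.5785
Since 0.5000 ≠ 0.5785, the equation fails at this point, so it cannot hold for every real x for which both sides are defined.
sin²(x) means (sin x)², squaring the output; sin(x²) squares the input. These are different functions.

Conclusion: No, this is NOT an identity.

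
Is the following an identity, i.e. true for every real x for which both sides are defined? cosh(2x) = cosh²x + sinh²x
Claim: cosh(2x) = cosh²x + sinh²x.
Reasoning: cosh²x = (e^(2x) + 2 + e^(-2x))/4 and sinh²x = (e^(2x) - 2 + e^(-2x))/4. Adding gives (2e^(2x) + 2e^(-2x))/4 = (e^(2x) + e^(-2x))/2 = cosh(2x).
So the two sides agree for every real x for which both sides are defined.

Conclusion: Yes, this is an identity.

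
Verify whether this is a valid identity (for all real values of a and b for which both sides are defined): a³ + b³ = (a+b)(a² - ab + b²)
Yes, this is an identity.

Claim: a³ + b³ = (a+b)(a² - ab + b²).
Reasoning: Expand the right side: (a+b)(a² - ab + b²) = a³ - a²b + ab² + a²b - ab² + b³ = a³ + b³ (the middle terms cancel in pairs).
So the two sides agree for all real values of a and b for which both sides are defined.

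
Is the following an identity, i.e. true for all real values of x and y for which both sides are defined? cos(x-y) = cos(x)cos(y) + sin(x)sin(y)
Claim: cos(x-y) = cos(x)cos(y) + sin(x)sin(y).
Reasoning: Replace y by -y in cos(x+y) = cos(x)cos(y) - sin(x)sin(y) and use cos(-y) = cos(y), sin(-y) = -sin(y): cos(x-y) = cos(x)cos(y) + sin(x)sin(y).
So the two sides agree for all real values of x and y for which both sides are defined.

Conclusion: Yes, this is an identity.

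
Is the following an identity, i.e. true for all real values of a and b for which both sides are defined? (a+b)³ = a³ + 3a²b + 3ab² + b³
Claim: (a+b)³ = a³ + 3a²b + 3ab² + b³.
Reasoning: (a+b)³ = (a+b)(a+b)² = (a+b)(a² + 2ab + b²) = a³ + 2a²b + ab² + a²b + 2ab² + b³ = a³ + 3a²b + 3ab² + b³.
So the two sides agree for all real values of a and b for which both sides are defined.

Conclusion: Yes, this is an identity.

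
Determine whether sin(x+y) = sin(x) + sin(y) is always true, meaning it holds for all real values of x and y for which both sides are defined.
No, this is NOT an identity.

Claim: sin(x+y) = sin(x) + sin(y).
Test a specific point where both sides are defined: x = -π/4, y = 2π/3.
LHS = sin(x+y) ≈ 0.9659
RHS = sin(x) + sin(y) ≈ 0.1589
Since 0.9659 ≠ 0.1589, the equation fails at this point, so it cannot hold for all real values of x and y for which both sides are defined.
The correct expansion is sin(x+y) = sin(x)cos(y) + cos(x)sin(y); sine is not additive.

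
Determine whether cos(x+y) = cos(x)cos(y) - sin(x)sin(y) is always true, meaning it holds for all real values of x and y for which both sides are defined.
Yes, this is an identity.

Claim: cos(x+y) = cos(x)cos(y) - sin(x)sin(y).
Reasoning: By Euler's formula e^(i(x+y)) = e^(ix)·e^(iy) = (cos x + i·sin x)(cos y + i·sin y). The real part of the left side is cos(x+y); the real part of the product is cos(x)cos(y) - sin(x)sin(y) (since i·i = -1).
So the two sides agree for all real values of x and y for which both sides are defined.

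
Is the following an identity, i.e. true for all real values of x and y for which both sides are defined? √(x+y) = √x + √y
No, this is NOT an identity.

Claim: √(x+y) = √x + √y.
Test a specific point where both sides are defined: x = 1, y = 3/2.
LHS = √(x+y) ≈ 1.5811
RHS = √x + √y ≈ 2.2247
Since 1.5811 ≠ 2.2247, the equation fails at this point, so it cannot hold for all real values of x and y for which both sides are defined.
Squaring the right side gives x + 2√(xy) + y, not x + y.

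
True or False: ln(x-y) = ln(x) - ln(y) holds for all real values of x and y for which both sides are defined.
Claim: ln(x-y) = ln(x) - ln(y).
Test a specific point where both sides are defined: x = 2, y = 3/2.
LHS = ln(x-y) ≈ -0.6931
RHS = ln(x) - ln(y) ≈ 0.2877
Since -0.6931 ≠ 0.2877, the equation fails at this point, so it cannot hold for all real values of x and y for which both sides are defined.
ln(x) - ln(y) = ln(x/y), not ln(x-y).

Conclusion: False.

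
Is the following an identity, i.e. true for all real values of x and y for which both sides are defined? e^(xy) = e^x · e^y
Claim: e^(xy) = e^x · e^y.
Test a specific point where both sides are defined: x = 3/2, y = 3/2.
LHS = e^(xy) ≈ 9.4877
RHS = e^x · e^y ≈ 20.0855
Since 9.4877 ≠ 20.0855, the equation fails at this point, so it cannot hold for all real values of x and y for which both sides are defined.
e^x · e^y = e^(x+y), not e^(xy).

Conclusion: No, this is NOT an identity.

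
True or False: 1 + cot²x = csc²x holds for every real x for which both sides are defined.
True.

Claim: 1 + cot²x = csc²x.
Reasoning: Start from sin²x + cos²x = 1 and divide every term by sin²x (allowed wherever cot x and csc x are defined): 1 + cot²x = 1/sin²x = csc²x.
So the two sides agree for every real x for which both sides are defined.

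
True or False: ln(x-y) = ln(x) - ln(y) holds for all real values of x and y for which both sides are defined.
Claim: ln(x-y) = ln(x) - ln(y).
Test a specific point where both sides are defined: x = 5, y = 1.
LHS = ln(x-y) ≈ 1.3863
RHS = ln(x) - ln(y) ≈ 1.6094
Since 1.3863 ≠ 1.6094, the equation fails at this point, so it cannot hold for all real values of x and y for which both sides are defined.
ln(x) - ln(y) = ln(x/y), not ln(x-y).

Conclusion: False.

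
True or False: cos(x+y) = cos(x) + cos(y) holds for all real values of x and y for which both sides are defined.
False.

Claim: cos(x+y) = cos(x) + cos(y).
Test a specific point where both sides are defined: x = -π/2, y = -π/2.
LHS = cos(x+y) ≈ -1.0000
RHS = cos(x) + cos(y) ≈ 0.0000
Since -1.0000 ≠ 0.0000, the equation fails at this point, so it cannot hold for all real values of x and y for which both sides are defined.
The correct expansion is cos(x+y) = cos(x)cos(y) - sin(x)sin(y); cosine is not additive.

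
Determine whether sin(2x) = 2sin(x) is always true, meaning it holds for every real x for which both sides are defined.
No, this is NOT an identity.

Claim: sin(2x) = 2sin(x).
Test a specific point where both sides are defined: x = -π/2.
LHS = sin(2x) ≈ 0.0000
RHS = 2sin(x) ≈ -2.0000
Since 0.0000 ≠ -2.0000, the equation fails at this point, so it cannot hold for every real x for which both sides are defined.
The correct double-angle formula is sin(2x) = 2sin(x)cos(x).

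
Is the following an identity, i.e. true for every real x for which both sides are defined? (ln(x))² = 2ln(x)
Claim: (ln(x))² = 2ln(x).
Test a specific point where both sides are defined: x = 2.
LHS = (ln(x))² ≈ 0.4805
RHS = 2ln(x) ≈ 1.3863
Since 0.4805 ≠ 1.3863, the equation fails at this point, so it cannot hold for every real x for which both sides are defined.
2ln(x) equals ln(x²), which is not the same as (ln x)².

Conclusion: No, this is NOT an identity.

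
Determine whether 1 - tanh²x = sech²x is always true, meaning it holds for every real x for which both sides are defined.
Yes, this is an identity.

Claim: 1 - tanh²x = sech²x.
Reasoning: Divide cosh²x - sinh²x = 1 through by cosh²x (never zero): 1 - tanh²x = 1/cosh²x = sech²x.
So the two sides agree for every real x for which both sides are defined.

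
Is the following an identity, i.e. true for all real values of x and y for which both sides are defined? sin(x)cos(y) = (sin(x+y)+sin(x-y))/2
Claim: sin(x)cos(y) = (sin(x+y)+sin(x-y))/2.
Reasoning: sin(x+y) = sin(x)cos(y) + cos(x)sin(y) and sin(x-y) = sin(x)cos(y) - cos(x)sin(y). Adding, sin(x+y) + sin(x-y) = 2sin(x)cos(y); divide by 2.
So the two sides agree for all real values of x and y for which both sides are defined.

Conclusion: Yes, this is an identity.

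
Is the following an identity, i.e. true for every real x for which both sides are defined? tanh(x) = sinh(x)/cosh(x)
Yes, this is an identity.

Claim: tanh(x) = sinh(x)/cosh(x).
Reasoning: tanh(x) is defined as sinh(x)/cosh(x) = (e^x - e^-x)/(e^x + e^-x); cosh(x) ≥ 1 is never zero, so this holds for every real x.
So the two sides agree for every real x for which both sides are defined.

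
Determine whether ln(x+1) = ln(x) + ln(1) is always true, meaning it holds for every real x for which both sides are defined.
No, this is NOT an identity.

Claim: ln(x+1) = ln(x) + ln(1).
Test a specific point where both sides are defined: x = 3.
LHS = ln(x+1) ≈ 1.3863
RHS = ln(x) + ln(1) ≈ 1.0986
Since 1.3863 ≠ 1.0986, the equation fails at this point, so it cannot hold for every real x for which both sides are defined.
ln(1) = 0, so the right side is just ln(x), which differs from ln(x+1).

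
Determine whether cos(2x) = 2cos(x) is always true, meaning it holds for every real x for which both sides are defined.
Claim: cos(2x) = 2cos(x).
Test a specific point where both sides are defined: x = π.
LHS = cos(2x) ≈ 1.0000
RHS = 2cos(x) ≈ -2.0000
Since 1.0000 ≠ -2.0000, the equation fails at this point, so it cannot hold for every real x for which both sides are defined.
The correct double-angle formula is cos(2x) = cos²x - sin²x.

Conclusion: No, this is NOT an identity.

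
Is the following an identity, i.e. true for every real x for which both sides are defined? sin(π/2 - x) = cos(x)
Claim: sin(π/2 - x) = cos(x).
Reasoning: Use sin(u - v) = sin(u)cos(v) - cos(u)sin(v) with u = π/2, v = x: sin(π/2)cos(x) - cos(π/2)sin(x) = 1·cos(x) - 0·sin(x) = cos(x).
So the two sides agree for every real x for which both sides are defined.

Conclusion: Yes, this is an identity.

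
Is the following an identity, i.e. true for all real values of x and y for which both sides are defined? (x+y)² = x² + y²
No, this is NOT an identity.

Claim: (x+y)² = x² + y².
Test a specific point where both sides are defined: x = 1/2, y = 1/2.
LHS = (x+y)² ≈ 1.0000
RHS = x² + y² ≈ 0.5000
Since 1.0000 ≠ 0.5000, the equation fails at this point, so it cannot hold for all real values of x and y for which both sides are defined.
The correct expansion is (x+y)² = x² + 2xy + y²; the cross term 2xy is missing.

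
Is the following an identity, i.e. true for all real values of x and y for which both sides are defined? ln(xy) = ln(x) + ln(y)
Yes, this is an identity.

Claim: ln(xy) = ln(x) + ln(y).
Reasoning: Both sides are simultaneously defined only when x, y > 0. Write x = e^p, y = e^q (p = ln x, q = ln y). Then xy = e^p · e^q = e^(p+q), so ln(xy) = p + q = ln(x) + ln(y).
So the two sides agree for all real values of x and y for which both sides are defined.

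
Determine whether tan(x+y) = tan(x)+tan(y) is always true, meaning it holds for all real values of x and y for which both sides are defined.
No, this is NOT an identity.

Claim: tan(x+y) = tan(x)+tan(y).
Test a specific point where both sides are defined: x = -π/6, y = 3π/4.
LHS = tan(x+y) ≈ -3.7321
RHS = tan(x)+tan(y) ≈ -1.5774
Since -3.7321 ≠ -1.5774, the equation fails at this point, so it cannot hold for all real values of x and y for which both sides are defined.
The correct formula is tan(x+y) = (tan(x) + tan(y))/(1 - tan(x)tan(y)).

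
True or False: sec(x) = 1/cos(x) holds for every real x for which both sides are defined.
Claim: sec(x) = 1/cos(x).
Reasoning: sec(x) is by definition the reciprocal of cos(x), wherever cos(x) ≠ 0.
So the two sides agree for every real x for which both sides are defined.

Conclusion: True.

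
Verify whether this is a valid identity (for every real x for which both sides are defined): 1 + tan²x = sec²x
Claim: 1 + tan²x = sec²x.
Reasoning: Start from sin²x + cos²x = 1 and divide every term by cos²x (allowed wherever tan x and sec x are defined): tan²x + 1 = 1/cos²x = sec²x.
So the two sides agree for every real x for which both sides are defined.

Conclusion: Yes, this is an identity.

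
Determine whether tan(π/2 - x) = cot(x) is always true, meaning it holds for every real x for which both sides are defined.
Yes, this is an identity.

Claim: tan(π/2 - x) = cot(x).
Reasoning: tan(π/2 - x) = sin(π/2 - x)/cos(π/2 - x) = cos(x)/sin(x) = cot(x), using the cofunction identities sin(π/2 - x) = cos(x) and cos(π/2 - x) = sin(x).
So the two sides agree for every real x for which both sides are defined.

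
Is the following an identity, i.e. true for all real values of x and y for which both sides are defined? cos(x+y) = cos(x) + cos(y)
Claim: cos(x+y) = cos(x) + cos(y).
Test a specific point where both sides are defined: x = 2π/3, y = π/3.
LHS = cos(x+y) ≈ -1.0000
RHS = cos(x) + cos(y) ≈ 0.0000
Since -1.0000 ≠ 0.0000, the equation fails at this point, so it cannot hold for all real values of x and y for which both sides are defined.
The correct expansion is cos(x+y) = cos(x)cos(y) - sin(x)sin(y); cosine is not additive.

Conclusion: No, this is NOT an identity.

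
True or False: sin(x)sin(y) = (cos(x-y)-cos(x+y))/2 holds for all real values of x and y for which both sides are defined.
True.

Claim: sin(x)sin(y) = (cos(x-y)-cos(x+y))/2.
Reasoning: cos(x-y) = cos(x)cos(y) + sin(x)sin(y) and cos(x+y) = cos(x)cos(y) - sin(x)sin(y). Subtracting, cos(x-y) - cos(x+y) = 2sin(x)sin(y); divide by 2.
So the two sides agree for all real values of x and y for which both sides are defined.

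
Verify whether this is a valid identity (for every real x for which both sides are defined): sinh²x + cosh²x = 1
No, this is NOT an identity.

Claim: sinh²x + cosh²x = 1.
Test a specific point where both sides are defined: x = 1/2.
LHS = sinh²x + cosh²x ≈ 1.5431
RHS = 1 ≈ 1.0000
Since 1.5431 ≠ 1.0000, the equation fails at this point, so it cannot hold for every real x for which both sides are defined.
The correct hyperbolic identity is cosh²x - sinh²x = 1 (a difference); the sum sinh²x + cosh²x equals cosh(2x).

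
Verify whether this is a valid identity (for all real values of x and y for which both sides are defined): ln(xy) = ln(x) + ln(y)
Yes, this is an identity.

Claim: ln(xy) = ln(x) + ln(y).
Reasoning: Both sides are simultaneously defined only when x, y > 0. Write x = e^p, y = e^q (p = ln x, q = ln y). Then xy = e^p · e^q = e^(p+q), so ln(xy) = p + q = ln(x) + ln(y).
So the two sides agree for all real values of x and y for which both sides are defined.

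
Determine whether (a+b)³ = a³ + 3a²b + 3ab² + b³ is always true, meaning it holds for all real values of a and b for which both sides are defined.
Yes, this is an identity.

Claim: (a+b)³ = a³ + 3a²b + 3ab² + b³.
Reasoning: (a+b)³ = (a+b)(a+b)² = (a+b)(a² + 2ab + b²) = a³ + 2a²b + ab² + a²b + 2ab² + b³ = a³ + 3a²b + 3ab² + b³.
So the two sides agree for all real values of a and b for which both sides are defined.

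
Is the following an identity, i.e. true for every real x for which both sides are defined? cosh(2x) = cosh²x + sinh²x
Yes, this is an identity.

Claim: cosh(2x) = cosh²x + sinh²x.
Reasoning: cosh²x = (e^(2x) + 2 + e^(-2x))/4 and sinh²x = (e^(2x) - 2 + e^(-2x))/4. Adding gives (2e^(2x) + 2e^(-2x))/4 = (e^(2x) + e^(-2x))/2 = cosh(2x).
So the two sides agree for every real x for which both sides are defined.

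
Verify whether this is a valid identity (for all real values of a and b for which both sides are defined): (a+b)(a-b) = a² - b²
Yes, this is an identity.

Claim: (a+b)(a-b) = a² - b².
Reasoning: Expand: (a+b)(a-b) = a² - ab + ba - b² = a² - b² (the cross terms cancel).
So the two sides agree for all real values of a and b for which both sides are defined.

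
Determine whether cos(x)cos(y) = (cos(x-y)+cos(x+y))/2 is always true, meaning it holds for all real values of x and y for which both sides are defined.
Yes, this is an identity.

Claim: cos(x)cos(y) = (cos(x-y)+cos(x+y))/2.
Reasoning: cos(x-y) = cos(x)cos(y) + sin(x)sin(y) and cos(x+y) = cos(x)cos(y) - sin(x)sin(y). Adding, cos(x-y) + cos(x+y) = 2cos(x)cos(y); divide by 2.
So the two sides agree for all real values of x and y for which both sides are defined.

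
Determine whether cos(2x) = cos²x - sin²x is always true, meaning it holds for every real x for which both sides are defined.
Yes, this is an identity.

Claim: cos(2x) = cos²x - sin²x.
Reasoning: Put y = x in the addition formula cos(x+y) = cos(x)cos(y) - sin(x)sin(y): cos(2x) = cos²x - sin²x.
So the two sides agree for every real x for which both sides are defined.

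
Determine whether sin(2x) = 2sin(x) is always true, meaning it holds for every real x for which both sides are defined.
No, this is NOT an identity.

Claim: sin(2x) = 2sin(x).
Test a specific point where both sides are defined: x = 2π/3.
LHS = sin(2x) ≈ -0.8660
RHS = 2sin(x) ≈ 1.7321
Since -0.8660 ≠ 1.7321, the equation fails at this point, so it cannot hold for every real x for which both sides are defined.
The correct double-angle formula is sin(2x) = 2sin(x)cos(x).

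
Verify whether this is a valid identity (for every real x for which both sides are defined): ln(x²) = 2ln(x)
Claim: ln(x²) = 2ln(x).
Reasoning: The right side requires x > 0. For x > 0, x² = (e^(ln x))² = e^(2ln x), so ln(x²) = 2ln(x). (For x < 0 the right side is undefined, so those values are outside the claim.)
So the two sides agree for every real x for which both sides are defined.

Conclusion: Yes, this is an identity.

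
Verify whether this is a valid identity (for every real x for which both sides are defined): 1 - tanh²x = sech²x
Yes, this is an identity.

Claim: 1 - tanh²x = sech²x.
Reasoning: Divide cosh²x - sinh²x = 1 through by cosh²x (never zero): 1 - tanh²x = 1/cosh²x = sech²x.
So the two sides agree for every real x for which both sides are defined.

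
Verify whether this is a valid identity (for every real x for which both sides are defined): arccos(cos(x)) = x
Claim: arccos(cos(x)) = x.
Test a specific point where both sides are defined: x = -π/3.
LHS = arccos(cos(x)) ≈ 1.0472
RHS = x ≈ -1.0472
Since 1.0472 ≠ -1.0472, the equation fails at this point, so it cannot hold for every real x for which both sides are defined.
arccos only returns values in [0, π], so arccos(cos(x)) = x holds only for x in that interval, not for all real x.

Conclusion: No, this is NOT an identity.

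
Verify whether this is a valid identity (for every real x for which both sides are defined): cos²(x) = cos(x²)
Claim: cos²(x) = cos(x²).
Test a specific point where both sides are defined: x = -π/4.
LHS = cos²(x) ≈ 0.5000
RHS = cos(x²) ≈ 0.8157
Since 0.5000 ≠ 0.8157, the equation fails at this point, so it cannot hold for every real x for which both sides are defined.
cos²(x) means (cos x)², squaring the output; cos(x²) squares the input. These are different functions.

Conclusion: No, this is NOT an identity.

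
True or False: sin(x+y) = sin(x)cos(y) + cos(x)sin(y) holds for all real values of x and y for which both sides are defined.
True.

Claim: sin(x+y) = sin(x)cos(y) + cos(x)sin(y).
Reasoning: By Euler's formula e^(i(x+y)) = e^(ix)·e^(iy) = (cos x + i·sin x)(cos y + i·sin y). The imaginary part of the left side is sin(x+y); the imaginary part of the product is sin(x)cos(y) + cos(x)sin(y).
So the two sides agree for all real values of x and y for which both sides are defined.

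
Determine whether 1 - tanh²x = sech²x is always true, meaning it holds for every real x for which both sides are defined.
Claim: 1 - tanh²x = sech²x.
Reasoning: Divide cosh²x - sinh²x = 1 through by cosh²x (never zero): 1 - tanh²x = 1/cosh²x = sech²x.
So the two sides agree for every real x for which both sides are defined.

Conclusion: Yes, this is an identity.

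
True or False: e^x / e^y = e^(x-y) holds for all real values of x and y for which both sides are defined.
Claim: e^x / e^y = e^(x-y).
Reasoning: 1/e^y = e^(-y), so e^x / e^y = e^x · e^(-y) = e^(x + (-y)) = e^(x-y) by the product rule for exponents.
So the two sides agree for all real values of x and y for which both sides are defined.

Conclusion: True.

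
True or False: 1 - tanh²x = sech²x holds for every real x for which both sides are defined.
Claim: 1 - tanh²x = sech²x.
Reasoning: Divide cosh²x - sinh²x = 1 through by cosh²x (never zero): 1 - tanh²x = 1/cosh²x = sech²x.
So the two sides agree for every real x for which both sides are defined.

Conclusion: True.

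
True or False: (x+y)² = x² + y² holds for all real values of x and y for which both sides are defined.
False.

Claim: (x+y)² = x² + y².
Test a specific point where both sides are defined: x = 1/2, y = 1.
LHS = (x+y)² ≈ 2.2500
RHS = x² + y² ≈ 1.2500
Since 2.2500 ≠ 1.2500, the equation fails at this point, so it cannot hold for all real values of x and y for which both sides are defined.
The correct expansion is (x+y)² = x² + 2xy + y²; the cross term 2xy is missing.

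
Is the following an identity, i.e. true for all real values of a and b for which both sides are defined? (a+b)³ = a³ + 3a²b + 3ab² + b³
Claim: (a+b)³ = a³ + 3a²b + 3ab² + b³.
Reasoning: (a+b)³ = (a+b)(a+b)² = (a+b)(a² + 2ab + b²) = a³ + 2a²b + ab² + a²b + 2ab² + b³ = a³ + 3a²b + 3ab² + b³.
So the two sides agree for all real values of a and b for which both sides are defined.

Conclusion: Yes, this is an identity.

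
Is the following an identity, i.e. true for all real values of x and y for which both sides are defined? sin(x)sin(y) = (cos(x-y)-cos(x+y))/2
Yes, this is an identity.

Claim: sin(x)sin(y) = (cos(x-y)-cos(x+y))/2.
Reasoning: cos(x-y) = cos(x)cos(y) + sin(x)sin(y) and cos(x+y) = cos(x)cos(y) - sin(x)sin(y). Subtracting, cos(x-y) - cos(x+y) = 2sin(x)sin(y); divide by 2.
So the two sides agree for all real values of x and y for which both sides are defined.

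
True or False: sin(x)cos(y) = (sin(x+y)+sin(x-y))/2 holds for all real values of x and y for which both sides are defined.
True.

Claim: sin(x)cos(y) = (sin(x+y)+sin(x-y))/2.
Reasoning: sin(x+y) = sin(x)cos(y) + cos(x)sin(y) and sin(x-y) = sin(x)cos(y) - cos(x)sin(y). Adding, sin(x+y) + sin(x-y) = 2sin(x)cos(y); divide by 2.
So the two sides agree for all real values of x and y for which both sides are defined.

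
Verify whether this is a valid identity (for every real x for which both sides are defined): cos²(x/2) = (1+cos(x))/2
Yes, this is an identity.

Claim: cos²(x/2) = (1+cos(x))/2.
Reasoning: Use cos(2θ) = 2cos²θ - 1 with θ = x/2: cos(x) = 2cos²(x/2) - 1. Solving for cos²(x/2) gives (1 + cos(x))/2.
So the two sides agree for every real x for which both sides are defined.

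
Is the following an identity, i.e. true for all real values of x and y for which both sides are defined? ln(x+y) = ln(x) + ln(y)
No, this is NOT an identity.

Claim: ln(x+y) = ln(x) + ln(y).
Test a specific point where both sides are defined: x = 1/2, y = 5.
LHS = ln(x+y) ≈ 1.7047
RHS = ln(x) + ln(y) ≈ 0.9163
Since 1.7047 ≠ 0.9163, the equation fails at this point, so it cannot hold for all real values of x and y for which both sides are defined.
ln(x) + ln(y) = ln(xy), not ln(x+y).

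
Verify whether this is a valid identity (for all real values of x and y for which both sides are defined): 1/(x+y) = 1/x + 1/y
Claim: 1/(x+y) = 1/x + 1/y.
Test a specific point where both sides are defined: x = -2, y = 4.
LHS = 1/(x+y) ≈ 0.5000
RHS = 1/x + 1/y ≈ -0.2500
Since 0.5000 ≠ -0.2500, the equation fails at this point, so it cannot hold for all real values of x and y for which both sides are defined.
1/x + 1/y = (x+y)/(xy), which is not 1/(x+y).

Conclusion: No, this is NOT an identity.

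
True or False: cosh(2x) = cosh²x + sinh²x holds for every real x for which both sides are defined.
True.

Claim: cosh(2x) = cosh²x + sinh²x.
Reasoning: cosh²x = (e^(2x) + 2 + e^(-2x))/4 and sinh²x = (e^(2x) - 2 + e^(-2x))/4. Adding gives (2e^(2x) + 2e^(-2x))/4 = (e^(2x) + e^(-2x))/2 = cosh(2x).
So the two sides agree for every real x for which both sides are defined.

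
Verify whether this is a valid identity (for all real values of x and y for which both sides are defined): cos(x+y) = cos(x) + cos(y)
No, this is NOT an identity.

Claim: cos(x+y) = cos(x) + cos(y).
Test a specific point where both sides are defined: x = 2π/3, y = π/3.
LHS = cos(x+y) ≈ -1.0000
RHS = cos(x) + cos(y) ≈ 0.0000
Since -1.0000 ≠ 0.0000, the equation fails at this point, so it cannot hold for all real values of x and y for which both sides are defined.
The correct expansion is cos(x+y) = cos(x)cos(y) - sin(x)sin(y); cosine is not additive.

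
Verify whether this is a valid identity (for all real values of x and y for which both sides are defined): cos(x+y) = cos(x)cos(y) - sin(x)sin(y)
Yes, this is an identity.

Claim: cos(x+y) = cos(x)cos(y) - sin(x)sin(y).
Reasoning: By Euler's formula e^(i(x+y)) = e^(ix)·e^(iy) = (cos x + i·sin x)(cos y + i·sin y). The real part of the left side is cos(x+y); the real part of the product is cos(x)cos(y) - sin(x)sin(y) (since i·i = -1).
So the two sides agree for all real values of x and y for which both sides are defined.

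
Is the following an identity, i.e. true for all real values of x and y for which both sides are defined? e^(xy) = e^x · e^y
Claim: e^(xy) = e^x · e^y.
Test a specific point where both sides are defined: x = 4, y = -3.
LHS = e^(xy) ≈ 0.0000
RHS = e^x · e^y ≈ 2.7183
Since 0.0000 ≠ 2.7183, the equation fails at this point, so it cannot hold for all real values of x and y for which both sides are defined.
e^x · e^y = e^(x+y), not e^(xy).

Conclusion: No, this is NOT an identity.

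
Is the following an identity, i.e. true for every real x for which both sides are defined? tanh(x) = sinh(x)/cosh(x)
Claim: tanh(x) = sinh(x)/cosh(x).
Reasoning: tanh(x) is defined as sinh(x)/cosh(x) = (e^x - e^-x)/(e^x + e^-x); cosh(x) ≥ 1 is never zero, so this holds for every real x.
So the two sides agree for every real x for which both sides are defined.

Conclusion: Yes, this is an identity.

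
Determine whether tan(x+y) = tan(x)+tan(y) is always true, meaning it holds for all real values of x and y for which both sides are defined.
No, this is NOT an identity.

Claim: tan(x+y) = tan(x)+tan(y).
Test a specific point where both sides are defined: x = π/3, y = π/4.
LHS = tan(x+y) ≈ -3.7321
RHS = tan(x)+tan(y) ≈ 2.7321
Since -3.7321 ≠ 2.7321, the equation fails at this point, so it cannot hold for all real values of x and y for which both sides are defined.
The correct formula is tan(x+y) = (tan(x) + tan(y))/(1 - tan(x)tan(y)).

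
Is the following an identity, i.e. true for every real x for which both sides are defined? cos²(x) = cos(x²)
Claim: cos²(x) = cos(x²).
Test a specific point where both sides are defined: x = 2π/3.
LHS = cos²(x) ≈ 0.2500
RHS = cos(x²) ≈ -0.3202
Since 0.2500 ≠ -0.3202, the equation fails at this point, so it cannot hold for every real x for which both sides are defined.
cos²(x) means (cos x)², squaring the output; cos(x²) squares the input. These are different functions.

Conclusion: No, this is NOT an identity.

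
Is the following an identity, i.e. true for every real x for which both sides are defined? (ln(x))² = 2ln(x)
Claim: (ln(x))² = 2ln(x).
Test a specific point where both sides are defined: x = 4.
LHS = (ln(x))² ≈ 1.9218
RHS = 2ln(x) ≈ 2.7726
Since 1.9218 ≠ 2.7726, the equation fails at this point, so it cannot hold for every real x for which both sides are defined.
2ln(x) equals ln(x²), which is not the same as (ln x)².

Conclusion: No, this is NOT an identity.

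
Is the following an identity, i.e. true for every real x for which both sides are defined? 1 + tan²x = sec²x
Claim: 1 + tan²x = sec²x.
Reasoning: Start from sin²x + cos²x = 1 and divide every term by cos²x (allowed wherever tan x and sec x are defined): tan²x + 1 = 1/cos²x = sec²x.
So the two sides agree for every real x for which both sides are defined.

Conclusion: Yes, this is an identity.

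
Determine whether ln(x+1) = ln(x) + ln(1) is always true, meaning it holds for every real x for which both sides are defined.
Claim: ln(x+1) = ln(x) + ln(1).
Test a specific point where both sides are defined: x = 3.
LHS = ln(x+1) ≈ 1.3863
RHS = ln(x) + ln(1) ≈ 1.0986
Since 1.3863 ≠ 1.0986, the equation fails at this point, so it cannot hold for every real x for which both sides are defined.
ln(1) = 0, so the right side is just ln(x), which differs from ln(x+1).

Conclusion: No, this is NOT an identity.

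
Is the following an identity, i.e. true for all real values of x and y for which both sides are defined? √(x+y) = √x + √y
No, this is NOT an identity.

Claim: √(x+y) = √x + √y.
Test a specific point where both sides are defined: x = 2, y = 3.
LHS = √(x+y) ≈ 2.2361
RHS = √x + √y ≈ 3.1463
Since 2.2361 ≠ 3.1463, the equation fails at this point, so it cannot hold for all real values of x and y for which both sides are defined.
Squaring the right side gives x + 2√(xy) + y, not x + y.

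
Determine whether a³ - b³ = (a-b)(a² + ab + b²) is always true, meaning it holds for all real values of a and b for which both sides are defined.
Claim: a³ - b³ = (a-b)(a² + ab + b²).
Reasoning: Expand the right side: (a-b)(a² + ab + b²) = a³ + a²b + ab² - a²b - ab² - b³ = a³ - b³ (the middle terms cancel in pairs).
So the two sides agree for all real values of a and b for which both sides are defined.

Conclusion: Yes, this is an identity.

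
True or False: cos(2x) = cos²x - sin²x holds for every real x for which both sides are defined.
True.

Claim: cos(2x) = cos²x - sin²x.
Reasoning: Put y = x in the addition formula cos(x+y) = cos(x)cos(y) - sin(x)sin(y): cos(2x) = cos²x - sin²x.
So the two sides agree for every real x for which both sides are defined.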